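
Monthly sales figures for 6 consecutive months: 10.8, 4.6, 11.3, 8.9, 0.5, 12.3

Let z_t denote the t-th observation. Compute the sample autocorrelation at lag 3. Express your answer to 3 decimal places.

Mean z̄ = (10.8 + 4.6 + 11.3 + 8.9 + 0.5 + 12.3)/6 = 8.0667
Numerator Σ_{t=1}^{3}(z_t−z̄)(z_{t+3}−z̄) = 42.1967
Denominator Σ(z_t−z̄)² = 105.8133
r_3 = 42.1967 / 105.8133 = 0.399

0.399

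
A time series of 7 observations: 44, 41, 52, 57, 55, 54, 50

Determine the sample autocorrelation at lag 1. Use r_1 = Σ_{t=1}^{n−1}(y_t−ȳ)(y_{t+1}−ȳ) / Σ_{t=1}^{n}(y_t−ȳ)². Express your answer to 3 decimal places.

Mean ȳ = (44 + 41 + 52 + 57 + 55 + 54 + 50)/7 = 50.4286
Deviations from mean: -6.4286, -9.4286, 1.5714, 6.5714, 4.5714, 3.5714, -0.4286
Σ(y_t−ȳ)(y_{t+1}−ȳ) = (60.6122) + (-14.8163) + (10.3265) + (30.0408) + (16.3265) + (-1.5306) = 100.9592
Denominator Σ(y_t−ȳ)² = 209.7143
r_1 = 100.9592 / 209.7143 = 0.481

0.481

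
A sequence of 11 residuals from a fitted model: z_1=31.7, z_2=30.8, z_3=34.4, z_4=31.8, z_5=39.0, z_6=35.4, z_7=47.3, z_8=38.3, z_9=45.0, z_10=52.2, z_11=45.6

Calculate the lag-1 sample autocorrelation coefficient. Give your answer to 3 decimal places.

Mean z̄ = (31.7 + 30.8 + 34.4 + 31.8 + 39.0 + 35.4 + 47.3 + 38.3 + 45.0 + 52.2 + 45.6)/11 = 39.2273
Numerator Σ_{t=1}^{10}(z_t−z̄)(z_{t+1}−z̄) = 256.3511
Denominator Σ(z_t−z̄)² = 529.1018
r_1 = 256.3511 / 529.1018 = 0.485

0.485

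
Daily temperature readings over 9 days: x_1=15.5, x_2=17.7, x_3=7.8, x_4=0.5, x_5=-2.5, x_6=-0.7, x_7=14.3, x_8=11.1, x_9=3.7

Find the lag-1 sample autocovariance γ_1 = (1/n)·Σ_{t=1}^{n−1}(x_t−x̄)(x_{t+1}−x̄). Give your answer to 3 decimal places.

Mean x̄ = (15.5 + 17.7 + 7.8 + 0.5 − 2.5 − 0.7 + 14.3 + 11.1 + 3.7)/9 = 7.4889
Σ_{t=1}^{8}(x_t−x̄)(x_{t+1}−x̄) = 189.5521
γ_1 = 189.5521 / 9 = 21.061

21.061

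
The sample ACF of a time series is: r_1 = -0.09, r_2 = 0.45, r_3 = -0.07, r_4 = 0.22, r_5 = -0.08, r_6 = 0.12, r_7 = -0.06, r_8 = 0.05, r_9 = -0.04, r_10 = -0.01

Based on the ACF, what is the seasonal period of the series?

2

The largest autocorrelation is r_2 = 0.45, with a weaker echo at lag 4 (0.22); the remaining lags stay at or below 0.12.
The dominant spike at lag 2 indicates a seasonal period of 2.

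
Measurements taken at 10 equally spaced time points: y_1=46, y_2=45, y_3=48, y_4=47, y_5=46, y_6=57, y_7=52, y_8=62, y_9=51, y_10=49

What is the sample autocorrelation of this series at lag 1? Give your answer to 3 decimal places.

0.248

Mean ȳ = (46 + 45 + 48 + 47 + 46 + 57 + 52 + 62 + 51 + 49)/10 = 50.3000
Numerator Σ_{t=1}^{9}(y_t−ȳ)(y_{t+1}−ȳ) = 66.5100
Denominator Σ(y_t−ȳ)² = 268.1000
r_1 = 66.5100 / 268.1000 = 0.248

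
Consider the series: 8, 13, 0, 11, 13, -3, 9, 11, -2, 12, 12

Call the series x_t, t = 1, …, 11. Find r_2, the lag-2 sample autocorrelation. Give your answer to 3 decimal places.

-0.339

Mean x̄ = (8 + 13 + 0 + 11 + 13 − 3 + 9 + 11 − 2 + 12 + 12)/11 = 7.6364
Numerator Σ_{t=1}^{9}(x_t−x̄)(x_{t+2}−x̄) = -130.4463
Denominator Σ(x_t−x̄)² = 384.5455
r_2 = -130.4463 / 384.5455 = -0.339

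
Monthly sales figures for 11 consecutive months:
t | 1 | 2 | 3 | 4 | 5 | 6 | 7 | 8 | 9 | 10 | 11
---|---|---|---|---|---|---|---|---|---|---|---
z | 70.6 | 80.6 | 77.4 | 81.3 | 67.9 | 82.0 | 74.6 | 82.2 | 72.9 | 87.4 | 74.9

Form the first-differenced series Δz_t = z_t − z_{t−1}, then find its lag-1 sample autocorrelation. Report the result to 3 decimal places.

-0.783

First differences Δz: 10.0, -3.2, 3.9, -13.4, 14.1, -7.4, 7.6, -9.3, 14.5, -12.5
Mean of differences = 0.4300
Numerator Σ(Δz_t−Δz̄)(Δz_{t+1}−Δz̄) = -836.1489
Denominator Σ(Δz_t−Δz̄)² = 1067.4810
r_1(Δz) = -836.1489 / 1067.4810 = -0.783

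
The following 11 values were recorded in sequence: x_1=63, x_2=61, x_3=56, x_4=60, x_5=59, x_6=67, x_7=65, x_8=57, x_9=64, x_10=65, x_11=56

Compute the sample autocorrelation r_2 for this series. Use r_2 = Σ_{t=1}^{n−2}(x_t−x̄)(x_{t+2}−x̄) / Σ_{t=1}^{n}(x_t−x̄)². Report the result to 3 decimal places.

-0.378

Mean x̄ = (63 + 61 + 56 + 60 + 59 + 67 + 65 + 57 + 64 + 65 + 56)/11 = 61.1818
Numerator Σ_{t=1}^{9}(x_t−x̄)(x_{t+2}−x̄) = -57.2479
Denominator Σ(x_t−x̄)² = 151.6364
r_2 = -57.2479 / 151.6364 = -0.378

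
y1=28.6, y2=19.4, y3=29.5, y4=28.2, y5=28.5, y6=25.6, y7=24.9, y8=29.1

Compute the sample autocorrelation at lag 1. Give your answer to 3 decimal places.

Mean ȳ = (28.6 + 19.4 + 29.5 + 28.2 + 28.5 + 25.6 + 24.9 + 29.1)/8 = 26.7250
Numerator Σ_{t=1}^{7}(y_t−ȳ)(y_{t+1}−ȳ) = -31.6281
Denominator Σ(y_t−ȳ)² = 80.4350
r_1 = -31.6281 / 80.4350 = -0.393

-0.393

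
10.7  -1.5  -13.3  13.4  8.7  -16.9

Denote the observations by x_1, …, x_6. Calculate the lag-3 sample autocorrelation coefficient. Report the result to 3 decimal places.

0.426

Mean x̄ = (10.7 − 1.5 − 13.3 + 13.4 + 8.7 − 16.9)/6 = 0.1833
Deviations from mean: 10.5167, -1.6833, -13.4833, 13.2167, 8.5167, -17.0833
Numerator Σ_{t=1}^{3}(x_t−x̄)(x_{t+3}−x̄) = 354.9992
Denominator Σ(x_t−x̄)² = 834.2883
r_3 = 354.9992 / 834.2883 = 0.426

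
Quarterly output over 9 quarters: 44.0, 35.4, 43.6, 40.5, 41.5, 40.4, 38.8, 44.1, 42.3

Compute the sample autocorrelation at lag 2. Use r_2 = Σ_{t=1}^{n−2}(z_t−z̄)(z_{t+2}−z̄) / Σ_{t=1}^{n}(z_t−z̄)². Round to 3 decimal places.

Mean z̄ = (44.0 + 35.4 + 43.6 + 40.5 + 41.5 + 40.4 + 38.8 + 44.1 + 42.3)/9 = 41.1778
Σ(z_t−z̄)(z_{t+2}−z̄) = (6.8360) + (3.9160) + (0.7805) + (0.5272) + (-0.7662) + (-2.2728) + (-2.6684) = 6.3523
Denominator Σ(z_t−z̄)² = 63.8356
r_2 = 6.3523 / 63.8356 = 0.100

0.100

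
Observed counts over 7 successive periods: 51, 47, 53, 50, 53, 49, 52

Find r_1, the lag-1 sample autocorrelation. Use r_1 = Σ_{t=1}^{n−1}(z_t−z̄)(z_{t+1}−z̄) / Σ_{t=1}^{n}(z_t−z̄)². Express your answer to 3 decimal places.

-0.644

Mean z̄ = (51 + 47 + 53 + 50 + 53 + 49 + 52)/7 = 50.7143
Σ(z_t−z̄)(z_{t+1}−z̄) = (-1.0612) + (-8.4898) + (-1.6327) + (-1.6327) + (-3.9184) + (-2.2041) = -18.9388
Denominator Σ(z_t−z̄)² = 29.4286
r_1 = -18.9388 / 29.4286 = -0.644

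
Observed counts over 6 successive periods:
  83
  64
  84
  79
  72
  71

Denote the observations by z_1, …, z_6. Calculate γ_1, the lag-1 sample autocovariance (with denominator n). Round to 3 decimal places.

Mean z̄ = (83 + 64 + 84 + 79 + 72 + 71)/6 = 75.5000
Deviations: 7.5000, -11.5000, 8.5000, 3.5000, -3.5000, -4.5000
Σ_{t=1}^{5}(z_t−z̄)(z_{t+1}−z̄) = -150.7500
γ_1 = -150.7500 / 6 = -25.125

-25.125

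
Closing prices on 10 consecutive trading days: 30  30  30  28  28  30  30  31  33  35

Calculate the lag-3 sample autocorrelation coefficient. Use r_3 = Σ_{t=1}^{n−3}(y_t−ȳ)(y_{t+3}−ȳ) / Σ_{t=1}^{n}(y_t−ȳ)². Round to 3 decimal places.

Mean ȳ = (30 + 30 + 30 + 28 + 28 + 30 + 30 + 31 + 33 + 35)/10 = 30.5000
Σ(y_t−ȳ)(y_{t+3}−ȳ) = (1.2500) + (1.2500) + (0.2500) + (1.2500) + (-1.2500) + (-1.2500) + (-2.2500) = -0.7500
Denominator Σ(y_t−ȳ)² = 40.5000
r_3 = -0.7500 / 40.5000 = -0.019

-0.019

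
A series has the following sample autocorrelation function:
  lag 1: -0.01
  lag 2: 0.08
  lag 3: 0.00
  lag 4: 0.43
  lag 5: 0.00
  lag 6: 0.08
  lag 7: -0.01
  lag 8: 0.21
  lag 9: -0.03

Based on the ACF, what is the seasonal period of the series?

4

The largest autocorrelation is r_4 = 0.43, with a weaker echo at lag 8 (0.21); the remaining lags stay at or below 0.08.
The dominant spike at lag 4 indicates a seasonal period of 4.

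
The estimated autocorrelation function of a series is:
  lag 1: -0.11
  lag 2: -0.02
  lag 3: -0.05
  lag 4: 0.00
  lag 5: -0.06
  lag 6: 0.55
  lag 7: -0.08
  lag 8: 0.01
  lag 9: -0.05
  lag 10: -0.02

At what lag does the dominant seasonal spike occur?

The largest autocorrelation is r_6 = 0.55; the remaining lags stay at or below 0.01.
The dominant spike at lag 6 indicates a seasonal period of 6.

6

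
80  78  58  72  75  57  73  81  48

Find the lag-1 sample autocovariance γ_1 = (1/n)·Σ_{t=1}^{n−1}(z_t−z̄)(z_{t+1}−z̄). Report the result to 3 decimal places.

-37.804

Mean z̄ = (80 + 78 + 58 + 72 + 75 + 57 + 73 + 81 + 48)/9 = 69.1111
Σ_{t=1}^{8}(z_t−z̄)(z_{t+1}−z̄) = -340.2346
γ_1 = -340.2346 / 9 = -37.804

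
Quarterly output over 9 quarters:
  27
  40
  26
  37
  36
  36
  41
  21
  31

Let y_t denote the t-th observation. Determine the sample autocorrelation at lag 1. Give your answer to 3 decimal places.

-0.381

Mean ȳ = (27 + 40 + 26 + 37 + 36 + 36 + 41 + 21 + 31)/9 = 32.7778
Numerator Σ_{t=1}^{8}(y_t−ȳ)(y_{t+1}−ȳ) = -144.7160
Denominator Σ(y_t−ȳ)² = 379.5556
r_1 = -144.7160 / 379.5556 = -0.381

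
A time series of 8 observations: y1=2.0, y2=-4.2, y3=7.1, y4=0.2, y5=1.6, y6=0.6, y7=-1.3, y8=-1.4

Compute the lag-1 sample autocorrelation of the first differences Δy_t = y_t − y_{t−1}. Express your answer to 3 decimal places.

-0.713

First differences Δy: -6.2, 11.3, -6.9, 1.4, -1.0, -1.9, -0.1
Mean of differences = -0.4857
Numerator Σ(Δy_t−Δȳ)(Δy_{t+1}−Δȳ) = -155.8273
Denominator Σ(Δy_t−Δȳ)² = 218.6686
r_1(Δy) = -155.8273 / 218.6686 = -0.713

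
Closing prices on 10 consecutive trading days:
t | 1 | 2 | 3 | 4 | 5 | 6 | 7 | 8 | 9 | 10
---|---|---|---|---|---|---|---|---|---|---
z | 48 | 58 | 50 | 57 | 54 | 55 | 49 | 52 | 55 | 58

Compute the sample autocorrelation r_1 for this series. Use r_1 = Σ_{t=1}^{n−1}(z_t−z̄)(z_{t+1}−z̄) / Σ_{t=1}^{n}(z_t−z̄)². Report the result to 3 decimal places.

-0.375

Mean z̄ = (48 + 58 + 50 + 57 + 54 + 55 + 49 + 52 + 55 + 58)/10 = 53.6000
Numerator Σ_{t=1}^{9}(z_t−z̄)(z_{t+1}−z̄) = -45.9600
Denominator Σ(z_t−z̄)² = 122.4000
r_1 = -45.9600 / 122.4000 = -0.375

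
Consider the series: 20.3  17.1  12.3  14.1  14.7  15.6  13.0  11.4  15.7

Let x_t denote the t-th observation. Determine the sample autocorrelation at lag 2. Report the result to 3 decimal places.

-0.332

Mean x̄ = (20.3 + 17.1 + 12.3 + 14.1 + 14.7 + 15.6 + 13.0 + 11.4 + 15.7)/9 = 14.9111
Σ(x_t−x̄)(x_{t+2}−x̄) = (-14.0710) + (-1.7754) + (0.5512) + (-0.5588) + (0.4035) + (-2.4188) + (-1.5077) = -19.3769
Denominator Σ(x_t−x̄)² = 58.4289
r_2 = -19.3769 / 58.4289 = -0.332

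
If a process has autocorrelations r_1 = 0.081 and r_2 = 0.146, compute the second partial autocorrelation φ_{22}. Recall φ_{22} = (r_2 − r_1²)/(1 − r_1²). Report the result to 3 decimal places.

φ_{22} = (r_2 − r_1²) / (1 − r_1²)
r_1² = (0.081)² = 0.006561
Numerator = 0.146 − 0.0066 = 0.1394; denominator = 1 − 0.0066 = 0.9934
φ_{22} = 0.1394 / 0.9934 = 0.140

0.140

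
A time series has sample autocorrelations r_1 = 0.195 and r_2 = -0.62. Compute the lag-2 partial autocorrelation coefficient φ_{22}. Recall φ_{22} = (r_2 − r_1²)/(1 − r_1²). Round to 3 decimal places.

-0.684

φ_{22} = (r_2 − r_1²) / (1 − r_1²)
r_1² = (0.195)² = 0.038025
Numerator = -0.62 − 0.0380 = -0.6580; denominator = 1 − 0.0380 = 0.9620
φ_{22} = -0.6580 / 0.9620 = -0.684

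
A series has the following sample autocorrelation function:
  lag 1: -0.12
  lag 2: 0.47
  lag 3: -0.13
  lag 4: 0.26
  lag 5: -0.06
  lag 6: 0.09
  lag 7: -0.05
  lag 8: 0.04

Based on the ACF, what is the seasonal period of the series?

2

The largest autocorrelation is r_2 = 0.47, with a weaker echo at lag 4 (0.26); the remaining lags stay at or below 0.09.
The dominant spike at lag 2 indicates a seasonal period of 2.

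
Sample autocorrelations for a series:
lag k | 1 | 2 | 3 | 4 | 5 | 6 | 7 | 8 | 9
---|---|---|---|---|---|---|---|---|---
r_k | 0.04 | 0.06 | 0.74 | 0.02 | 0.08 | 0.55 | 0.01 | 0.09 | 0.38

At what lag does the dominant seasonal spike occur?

The largest autocorrelation is r_3 = 0.74, with weaker echoes at lags 6 (0.55) and 9 (0.38); the remaining lags stay at or below 0.09.
The dominant spike at lag 3 indicates a seasonal period of 3.

3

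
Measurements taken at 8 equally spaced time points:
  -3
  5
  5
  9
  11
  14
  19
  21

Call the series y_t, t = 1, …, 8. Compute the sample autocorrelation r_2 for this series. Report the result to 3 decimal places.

Mean ȳ = (-3 + 5 + 5 + 9 + 11 + 14 + 19 + 21)/8 = 10.1250
Deviations from mean: -13.1250, -5.1250, -5.1250, -1.1250, 0.8750, 3.8750, 8.8750, 10.8750
Numerator Σ_{t=1}^{6}(y_t−ȳ)(y_{t+2}−ȳ) = 114.0938
Denominator Σ(y_t−ȳ)² = 438.8750
r_2 = 114.0938 / 438.8750 = 0.260

0.260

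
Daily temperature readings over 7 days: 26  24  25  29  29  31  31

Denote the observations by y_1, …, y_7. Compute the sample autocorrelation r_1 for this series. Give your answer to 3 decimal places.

Mean ȳ = (26 + 24 + 25 + 29 + 29 + 31 + 31)/7 = 27.8571
Numerator Σ_{t=1}^{6}(y_t−ȳ)(y_{t+1}−ȳ) = 29.6939
Denominator Σ(y_t−ȳ)² = 48.8571
r_1 = 29.6939 / 48.8571 = 0.608

0.608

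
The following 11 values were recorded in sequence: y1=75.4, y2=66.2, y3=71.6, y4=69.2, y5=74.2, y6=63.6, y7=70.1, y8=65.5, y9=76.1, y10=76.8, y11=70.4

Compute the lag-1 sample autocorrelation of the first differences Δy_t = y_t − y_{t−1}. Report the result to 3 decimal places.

-0.567

First differences Δy: -9.2, 5.4, -2.4, 5.0, -10.6, 6.5, -4.6, 10.6, 0.7, -6.4
Mean of differences = -0.5000
Numerator Σ(Δy_t−Δȳ)(Δy_{t+1}−Δȳ) = -267.2100
Denominator Σ(Δy_t−Δȳ)² = 471.6400
r_1(Δy) = -267.2100 / 471.6400 = -0.567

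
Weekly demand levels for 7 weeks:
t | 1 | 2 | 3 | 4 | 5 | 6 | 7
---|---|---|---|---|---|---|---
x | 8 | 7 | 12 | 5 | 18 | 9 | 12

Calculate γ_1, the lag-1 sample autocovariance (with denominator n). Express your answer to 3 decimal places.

Mean x̄ = (8 + 7 + 12 + 5 + 18 + 9 + 12)/7 = 10.1429
Deviations: -2.1429, -3.1429, 1.8571, -5.1429, 7.8571, -1.1429, 1.8571
Σ_{t=1}^{6}(x_t−x̄)(x_{t+1}−x̄) = -60.1633
γ_1 = -60.1633 / 7 = -8.595

-8.595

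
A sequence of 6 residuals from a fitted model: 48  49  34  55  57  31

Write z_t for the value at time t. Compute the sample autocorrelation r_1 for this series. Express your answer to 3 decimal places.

Mean z̄ = (48 + 49 + 34 + 55 + 57 + 31)/6 = 45.6667
Deviations from mean: 2.3333, 3.3333, -11.6667, 9.3333, 11.3333, -14.6667
Numerator Σ_{t=1}^{5}(z_t−z̄)(z_{t+1}−z̄) = -200.4444
Denominator Σ(z_t−z̄)² = 583.3333
r_1 = -200.4444 / 583.3333 = -0.344

-0.344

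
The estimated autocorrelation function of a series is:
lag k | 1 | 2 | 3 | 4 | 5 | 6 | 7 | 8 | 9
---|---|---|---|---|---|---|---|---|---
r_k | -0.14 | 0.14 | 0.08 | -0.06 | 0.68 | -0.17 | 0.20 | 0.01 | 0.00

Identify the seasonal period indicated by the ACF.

The largest autocorrelation is r_5 = 0.68; the remaining lags stay at or below 0.20.
The dominant spike at lag 5 indicates a seasonal period of 5.

5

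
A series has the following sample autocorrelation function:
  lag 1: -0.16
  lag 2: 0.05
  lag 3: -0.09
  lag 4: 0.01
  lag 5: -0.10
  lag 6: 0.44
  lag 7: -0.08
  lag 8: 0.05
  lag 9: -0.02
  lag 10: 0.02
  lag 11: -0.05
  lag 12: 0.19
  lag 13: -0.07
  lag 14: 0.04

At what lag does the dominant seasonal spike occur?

The largest autocorrelation is r_6 = 0.44, with a weaker echo at lag 12 (0.19); the remaining lags stay at or below 0.05.
The dominant spike at lag 6 indicates a seasonal period of 6.

6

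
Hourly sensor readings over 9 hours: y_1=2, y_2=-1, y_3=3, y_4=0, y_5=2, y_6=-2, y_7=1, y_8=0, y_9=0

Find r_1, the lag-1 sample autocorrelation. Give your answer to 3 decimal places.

-0.642

Mean ȳ = (2 − 1 + 3 + 0 + 2 − 2 + 1 + 0 + 0)/9 = 0.5556
Numerator Σ_{t=1}^{8}(y_t−ȳ)(y_{t+1}−ȳ) = -12.9753
Denominator Σ(y_t−ȳ)² = 20.2222
r_1 = -12.9753 / 20.2222 = -0.642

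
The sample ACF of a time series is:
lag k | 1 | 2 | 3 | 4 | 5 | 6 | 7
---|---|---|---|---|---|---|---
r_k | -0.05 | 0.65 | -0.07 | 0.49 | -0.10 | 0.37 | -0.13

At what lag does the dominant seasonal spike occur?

The largest autocorrelation is r_2 = 0.65, with weaker echoes at lags 4 (0.49) and 6 (0.37); the remaining lags stay at or below -0.05.
The dominant spike at lag 2 indicates a seasonal period of 2.

2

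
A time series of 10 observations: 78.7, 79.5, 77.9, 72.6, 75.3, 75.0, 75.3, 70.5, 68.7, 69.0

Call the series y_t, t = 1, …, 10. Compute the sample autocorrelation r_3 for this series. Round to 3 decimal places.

-0.104

Mean ȳ = (78.7 + 79.5 + 77.9 + 72.6 + 75.3 + 75.0 + 75.3 + 70.5 + 68.7 + 69.0)/10 = 74.2500
Numerator Σ_{t=1}^{7}(y_t−ȳ)(y_{t+3}−ȳ) = -14.4375
Denominator Σ(y_t−ȳ)² = 138.6050
r_3 = -14.4375 / 138.6050 = -0.104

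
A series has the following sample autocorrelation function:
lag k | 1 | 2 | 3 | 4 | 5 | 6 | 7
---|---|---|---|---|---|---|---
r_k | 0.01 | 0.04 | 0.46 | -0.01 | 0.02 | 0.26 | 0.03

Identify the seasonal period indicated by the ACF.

The largest autocorrelation is r_3 = 0.46, with a weaker echo at lag 6 (0.26); the remaining lags stay at or below 0.04.
The dominant spike at lag 3 indicates a seasonal period of 3.

3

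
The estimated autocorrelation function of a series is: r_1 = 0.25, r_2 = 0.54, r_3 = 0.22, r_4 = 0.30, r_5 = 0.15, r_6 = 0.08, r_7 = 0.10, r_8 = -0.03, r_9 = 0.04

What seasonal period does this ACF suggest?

The largest autocorrelation is r_2 = 0.54, with a weaker echo at lag 4 (0.30); the remaining lags stay at or below 0.25.
The dominant spike at lag 2 indicates a seasonal period of 2.

2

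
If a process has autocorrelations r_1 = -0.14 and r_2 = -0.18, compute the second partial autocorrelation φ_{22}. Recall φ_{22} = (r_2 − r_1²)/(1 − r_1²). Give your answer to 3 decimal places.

φ_{22} = (r_2 − r_1²) / (1 − r_1²)
r_1² = (-0.14)² = 0.0196
Numerator = -0.18 − 0.0196 = -0.1996; denominator = 1 − 0.0196 = 0.9804
φ_{22} = -0.1996 / 0.9804 = -0.204

-0.204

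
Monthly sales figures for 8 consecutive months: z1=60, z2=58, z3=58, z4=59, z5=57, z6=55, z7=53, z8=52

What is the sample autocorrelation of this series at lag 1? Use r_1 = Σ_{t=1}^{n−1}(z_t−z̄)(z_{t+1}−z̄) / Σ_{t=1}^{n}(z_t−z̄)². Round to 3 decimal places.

Mean z̄ = (60 + 58 + 58 + 59 + 57 + 55 + 53 + 52)/8 = 56.5000
Deviations from mean: 3.5000, 1.5000, 1.5000, 2.5000, 0.5000, -1.5000, -3.5000, -4.5000
Σ(z_t−z̄)(z_{t+1}−z̄) = (5.2500) + (2.2500) + (3.7500) + (1.2500) + (-0.7500) + (5.2500) + (15.7500) = 32.7500
Denominator Σ(z_t−z̄)² = 58.0000
r_1 = 32.7500 / 58.0000 = 0.565

0.565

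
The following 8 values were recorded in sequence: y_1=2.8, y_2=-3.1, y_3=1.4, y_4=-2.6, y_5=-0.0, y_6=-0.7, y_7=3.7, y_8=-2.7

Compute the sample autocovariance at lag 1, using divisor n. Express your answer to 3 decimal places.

-3.682

Mean ȳ = (2.8 − 3.1 + 1.4 − 2.6 − 0.0 − 0.7 + 3.7 − 2.7)/8 = -0.1500
Σ_{t=1}^{7}(y_t−ȳ)(y_{t+1}−ȳ) = -29.4575
γ_1 = -29.4575 / 8 = -3.682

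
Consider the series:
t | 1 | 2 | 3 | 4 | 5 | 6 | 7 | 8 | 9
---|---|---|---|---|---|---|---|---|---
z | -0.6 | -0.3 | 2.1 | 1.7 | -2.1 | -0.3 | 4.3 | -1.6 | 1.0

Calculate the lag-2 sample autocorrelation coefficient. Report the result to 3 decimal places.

Mean z̄ = (-0.6 − 0.3 + 2.1 + 1.7 − 2.1 − 0.3 + 4.3 − 1.6 + 1.0)/9 = 0.4667
Σ(z_t−z̄)(z_{t+2}−z̄) = (-1.7422) + (-0.9456) + (-4.1922) + (-0.9456) + (-9.8389) + (1.5844) + (2.0444) = -14.0356
Denominator Σ(z_t−z̄)² = 32.3400
r_2 = -14.0356 / 32.3400 = -0.434

-0.434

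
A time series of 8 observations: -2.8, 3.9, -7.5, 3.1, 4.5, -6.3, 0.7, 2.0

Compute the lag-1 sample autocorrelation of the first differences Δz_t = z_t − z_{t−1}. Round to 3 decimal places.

First differences Δz: 6.7, -11.4, 10.6, 1.4, -10.8, 7.0, 1.3
Mean of differences = 0.6857
Numerator Σ(Δz_t−Δz̄)(Δz_{t+1}−Δz̄) = -262.2759
Denominator Σ(Δz_t−Δz̄)² = 453.2086
r_1(Δz) = -262.2759 / 453.2086 = -0.579

-0.579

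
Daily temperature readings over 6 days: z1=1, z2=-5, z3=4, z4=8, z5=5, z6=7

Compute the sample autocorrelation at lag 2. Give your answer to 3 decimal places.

-0.196

Mean z̄ = (1 − 5 + 4 + 8 + 5 + 7)/6 = 3.3333
Numerator Σ_{t=1}^{4}(z_t−z̄)(z_{t+2}−z̄) = -22.2222
Denominator Σ(z_t−z̄)² = 113.3333
r_2 = -22.2222 / 113.3333 = -0.196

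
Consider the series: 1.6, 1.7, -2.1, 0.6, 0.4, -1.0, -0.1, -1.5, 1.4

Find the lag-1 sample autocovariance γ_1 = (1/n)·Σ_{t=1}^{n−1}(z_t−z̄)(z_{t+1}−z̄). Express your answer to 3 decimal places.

-0.434

Mean z̄ = (1.6 + 1.7 − 2.1 + 0.6 + 0.4 − 1.0 − 0.1 − 1.5 + 1.4)/9 = 0.1111
Σ_{t=1}^{8}(z_t−z̄)(z_{t+1}−z̄) = -3.9101
γ_1 = -3.9101 / 9 = -0.434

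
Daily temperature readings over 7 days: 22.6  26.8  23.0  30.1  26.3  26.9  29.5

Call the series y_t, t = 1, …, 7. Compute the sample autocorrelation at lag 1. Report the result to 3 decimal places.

Mean ȳ = (22.6 + 26.8 + 23.0 + 30.1 + 26.3 + 26.9 + 29.5)/7 = 26.4571
Deviations from mean: -3.8571, 0.3429, -3.4571, 3.6429, -0.1571, 0.4429, 3.0429
Σ(y_t−ȳ)(y_{t+1}−ȳ) = (-1.3224) + (-1.1853) + (-12.5939) + (-0.5724) + (-0.0696) + (1.3476) = -14.3961
Denominator Σ(y_t−ȳ)² = 49.6971
r_1 = -14.3961 / 49.6971 = -0.290

-0.290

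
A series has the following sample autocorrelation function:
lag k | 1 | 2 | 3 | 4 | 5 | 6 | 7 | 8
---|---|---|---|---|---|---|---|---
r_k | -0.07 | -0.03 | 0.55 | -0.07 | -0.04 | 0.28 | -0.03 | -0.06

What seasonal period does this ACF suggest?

The largest autocorrelation is r_3 = 0.55, with a weaker echo at lag 6 (0.28); the remaining lags stay at or below -0.03.
The dominant spike at lag 3 indicates a seasonal period of 3.

3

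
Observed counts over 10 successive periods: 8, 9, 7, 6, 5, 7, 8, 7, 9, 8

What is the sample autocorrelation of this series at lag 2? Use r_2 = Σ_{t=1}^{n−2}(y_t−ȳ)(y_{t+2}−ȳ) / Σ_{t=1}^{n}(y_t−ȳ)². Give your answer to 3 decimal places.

-0.106

Mean ȳ = (8 + 9 + 7 + 6 + 5 + 7 + 8 + 7 + 9 + 8)/10 = 7.4000
Numerator Σ_{t=1}^{8}(y_t−ȳ)(y_{t+2}−ȳ) = -1.5200
Denominator Σ(y_t−ȳ)² = 14.4000
r_2 = -1.5200 / 14.4000 = -0.106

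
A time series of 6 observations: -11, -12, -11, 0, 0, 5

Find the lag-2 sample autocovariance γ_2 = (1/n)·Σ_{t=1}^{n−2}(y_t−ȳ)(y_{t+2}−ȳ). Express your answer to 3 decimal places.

3.519

Mean ȳ = (-11 − 12 − 11 + 0 + 0 + 5)/6 = -4.8333
Deviations: -6.1667, -7.1667, -6.1667, 4.8333, 4.8333, 9.8333
Σ_{t=1}^{4}(y_t−ȳ)(y_{t+2}−ȳ) = 21.1111
γ_2 = 21.1111 / 6 = 3.519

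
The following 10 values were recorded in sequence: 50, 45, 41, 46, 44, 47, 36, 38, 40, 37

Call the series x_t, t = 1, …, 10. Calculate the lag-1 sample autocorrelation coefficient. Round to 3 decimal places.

Mean x̄ = (50 + 45 + 41 + 46 + 44 + 47 + 36 + 38 + 40 + 37)/10 = 42.4000
Numerator Σ_{t=1}^{9}(x_t−x̄)(x_{t+1}−x̄) = 46.4400
Denominator Σ(x_t−x̄)² = 198.4000
r_1 = 46.4400 / 198.4000 = 0.234

0.234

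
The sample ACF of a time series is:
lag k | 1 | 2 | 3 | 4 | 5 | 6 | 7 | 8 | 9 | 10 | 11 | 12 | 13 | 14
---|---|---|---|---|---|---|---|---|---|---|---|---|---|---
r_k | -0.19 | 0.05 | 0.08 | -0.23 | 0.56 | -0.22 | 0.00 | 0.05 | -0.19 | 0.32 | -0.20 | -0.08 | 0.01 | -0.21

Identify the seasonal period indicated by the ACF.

5

The largest autocorrelation is r_5 = 0.56, with a weaker echo at lag 10 (0.32); the remaining lags stay at or below 0.08.
The dominant spike at lag 5 indicates a seasonal period of 5.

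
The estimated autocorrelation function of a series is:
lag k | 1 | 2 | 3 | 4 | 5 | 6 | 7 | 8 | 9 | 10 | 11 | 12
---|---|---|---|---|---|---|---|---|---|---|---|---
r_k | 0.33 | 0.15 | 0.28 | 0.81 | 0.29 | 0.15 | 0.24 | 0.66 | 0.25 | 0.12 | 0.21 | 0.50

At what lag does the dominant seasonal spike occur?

The largest autocorrelation is r_4 = 0.81, with weaker echoes at lags 8 (0.66) and 12 (0.50); the remaining lags stay at or below 0.33. The elevated value at lag 1 (0.33), dropping to 0.15 at lag 2, reflects decaying short-term dependence rather than seasonality.
The dominant spike at lag 4 indicates a seasonal period of 4.

4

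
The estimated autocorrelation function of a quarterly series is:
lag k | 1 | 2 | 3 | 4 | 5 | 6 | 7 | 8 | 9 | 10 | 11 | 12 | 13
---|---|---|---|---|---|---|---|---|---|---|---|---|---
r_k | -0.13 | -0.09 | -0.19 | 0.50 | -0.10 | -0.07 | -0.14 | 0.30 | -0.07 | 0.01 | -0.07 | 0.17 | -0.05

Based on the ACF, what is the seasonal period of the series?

The largest autocorrelation is r_4 = 0.50, with weaker echoes at lags 8 (0.30) and 12 (0.17); the remaining lags stay at or below 0.01.
The dominant spike at lag 4 indicates a seasonal period of 4.

4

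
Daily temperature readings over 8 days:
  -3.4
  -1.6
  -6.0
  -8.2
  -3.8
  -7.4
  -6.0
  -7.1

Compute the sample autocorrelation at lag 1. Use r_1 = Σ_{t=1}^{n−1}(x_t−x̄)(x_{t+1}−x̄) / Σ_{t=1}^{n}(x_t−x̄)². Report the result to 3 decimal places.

Mean x̄ = (-3.4 − 1.6 − 6.0 − 8.2 − 3.8 − 7.4 − 6.0 − 7.1)/8 = -5.4375
Deviations from mean: 2.0375, 3.8375, -0.5625, -2.7625, 1.6375, -1.9625, -0.5625, -1.6625
Numerator Σ_{t=1}^{7}(x_t−x̄)(x_{t+1}−x̄) = 1.5161
Denominator Σ(x_t−x̄)² = 36.4388
r_1 = 1.5161 / 36.4388 = 0.042

0.042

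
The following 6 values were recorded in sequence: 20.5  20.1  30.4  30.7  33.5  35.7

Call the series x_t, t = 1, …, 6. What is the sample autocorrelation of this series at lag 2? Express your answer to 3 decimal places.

Mean x̄ = (20.5 + 20.1 + 30.4 + 30.7 + 33.5 + 35.7)/6 = 28.4833
Deviations from mean: -7.9833, -8.3833, 1.9167, 2.2167, 5.0167, 7.2167
Numerator Σ_{t=1}^{4}(x_t−x̄)(x_{t+2}−x̄) = -8.2722
Denominator Σ(x_t−x̄)² = 219.8483
r_2 = -8.2722 / 219.8483 = -0.038

-0.038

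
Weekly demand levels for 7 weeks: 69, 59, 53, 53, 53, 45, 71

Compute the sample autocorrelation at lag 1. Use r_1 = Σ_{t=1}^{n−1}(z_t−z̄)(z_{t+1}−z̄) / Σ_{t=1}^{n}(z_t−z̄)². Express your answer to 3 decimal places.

-0.112

Mean z̄ = (69 + 59 + 53 + 53 + 53 + 45 + 71)/7 = 57.5714
Σ(z_t−z̄)(z_{t+1}−z̄) = (16.3265) + (-6.5306) + (20.8980) + (20.8980) + (57.4694) + (-168.8163) = -59.7551
Denominator Σ(z_t−z̄)² = 533.7143
r_1 = -59.7551 / 533.7143 = -0.112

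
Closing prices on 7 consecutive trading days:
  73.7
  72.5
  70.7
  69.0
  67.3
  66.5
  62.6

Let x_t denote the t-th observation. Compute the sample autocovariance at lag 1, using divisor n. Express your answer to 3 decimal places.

Mean x̄ = (73.7 + 72.5 + 70.7 + 69.0 + 67.3 + 66.5 + 62.6)/7 = 68.9000
Σ_{t=1}^{6}(x_t−x̄)(x_{t+1}−x̄) = 42.7400
γ_1 = 42.7400 / 7 = 6.106

6.106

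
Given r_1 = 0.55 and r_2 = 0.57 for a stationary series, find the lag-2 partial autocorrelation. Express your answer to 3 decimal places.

0.384

φ_{22} = (r_2 − r_1²) / (1 − r_1²)
r_1² = (0.55)² = 0.3025
Numerator = 0.57 − 0.3025 = 0.2675; denominator = 1 − 0.3025 = 0.6975
φ_{22} = 0.2675 / 0.6975 = 0.384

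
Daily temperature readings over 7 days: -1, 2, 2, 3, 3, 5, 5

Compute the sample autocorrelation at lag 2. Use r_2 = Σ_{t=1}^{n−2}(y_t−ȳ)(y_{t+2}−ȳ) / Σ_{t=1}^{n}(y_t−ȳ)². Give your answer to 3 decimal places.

0.140

Mean ȳ = (-1 + 2 + 2 + 3 + 3 + 5 + 5)/7 = 2.7143
Σ(y_t−ȳ)(y_{t+2}−ȳ) = (2.6531) + (-0.2041) + (-0.2041) + (0.6531) + (0.6531) = 3.5510
Denominator Σ(y_t−ȳ)² = 25.4286
r_2 = 3.5510 / 25.4286 = 0.140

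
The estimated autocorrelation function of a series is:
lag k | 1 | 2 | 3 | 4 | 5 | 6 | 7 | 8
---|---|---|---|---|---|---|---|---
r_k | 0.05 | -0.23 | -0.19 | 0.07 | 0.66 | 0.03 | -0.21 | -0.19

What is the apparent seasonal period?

5

The largest autocorrelation is r_5 = 0.66; the remaining lags stay at or below 0.07.
The dominant spike at lag 5 indicates a seasonal period of 5.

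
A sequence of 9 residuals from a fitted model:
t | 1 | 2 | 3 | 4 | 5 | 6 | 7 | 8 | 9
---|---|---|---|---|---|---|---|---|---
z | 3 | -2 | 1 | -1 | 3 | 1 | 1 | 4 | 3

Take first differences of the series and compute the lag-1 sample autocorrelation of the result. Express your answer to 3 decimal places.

First differences Δz: -5, 3, -2, 4, -2, 0, 3, -1
Mean of differences = 0.0000
Numerator Σ(Δz_t−Δz̄)(Δz_{t+1}−Δz̄) = -40.0000
Denominator Σ(Δz_t−Δz̄)² = 68.0000
r_1(Δz) = -40.0000 / 68.0000 = -0.588

-0.588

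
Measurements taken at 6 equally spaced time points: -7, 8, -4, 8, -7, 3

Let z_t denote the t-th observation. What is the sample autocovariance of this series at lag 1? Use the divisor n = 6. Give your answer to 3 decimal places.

-32.977

Mean z̄ = (-7 + 8 − 4 + 8 − 7 + 3)/6 = 0.1667
Deviations: -7.1667, 7.8333, -4.1667, 7.8333, -7.1667, 2.8333
Σ_{t=1}^{5}(z_t−z̄)(z_{t+1}−z̄) = -197.8611
γ_1 = -197.8611 / 6 = -32.977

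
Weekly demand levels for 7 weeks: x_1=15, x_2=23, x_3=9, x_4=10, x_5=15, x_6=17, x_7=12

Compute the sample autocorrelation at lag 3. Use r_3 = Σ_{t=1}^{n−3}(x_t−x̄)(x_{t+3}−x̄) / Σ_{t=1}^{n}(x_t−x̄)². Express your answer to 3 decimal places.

Mean x̄ = (15 + 23 + 9 + 10 + 15 + 17 + 12)/7 = 14.4286
Deviations from mean: 0.5714, 8.5714, -5.4286, -4.4286, 0.5714, 2.5714, -2.4286
Σ(x_t−x̄)(x_{t+3}−x̄) = (-2.5306) + (4.8980) + (-13.9592) + (10.7551) = -0.8367
Denominator Σ(x_t−x̄)² = 135.7143
r_3 = -0.8367 / 135.7143 = -0.006

-0.006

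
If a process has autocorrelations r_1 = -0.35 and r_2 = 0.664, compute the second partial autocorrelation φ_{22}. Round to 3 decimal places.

0.617

φ_{22} = (r_2 − r_1²) / (1 − r_1²)
r_1² = (-0.35)² = 0.1225
Numerator = 0.664 − 0.1225 = 0.5415; denominator = 1 − 0.1225 = 0.8775
φ_{22} = 0.5415 / 0.8775 = 0.617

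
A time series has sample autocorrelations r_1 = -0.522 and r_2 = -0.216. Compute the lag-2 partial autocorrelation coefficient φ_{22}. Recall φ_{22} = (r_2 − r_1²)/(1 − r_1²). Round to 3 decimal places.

φ_{22} = (r_2 − r_1²) / (1 − r_1²)
r_1² = (-0.522)² = 0.272484
Numerator = -0.216 − 0.2725 = -0.4885; denominator = 1 − 0.2725 = 0.7275
φ_{22} = -0.4885 / 0.7275 = -0.671

-0.671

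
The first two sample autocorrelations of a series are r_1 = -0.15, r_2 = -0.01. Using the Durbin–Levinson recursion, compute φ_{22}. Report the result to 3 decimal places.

φ_{22} = (r_2 − r_1²) / (1 − r_1²)
r_1² = (-0.15)² = 0.0225
Numerator = -0.01 − 0.0225 = -0.0325; denominator = 1 − 0.0225 = 0.9775
φ_{22} = -0.0325 / 0.9775 = -0.033

-0.033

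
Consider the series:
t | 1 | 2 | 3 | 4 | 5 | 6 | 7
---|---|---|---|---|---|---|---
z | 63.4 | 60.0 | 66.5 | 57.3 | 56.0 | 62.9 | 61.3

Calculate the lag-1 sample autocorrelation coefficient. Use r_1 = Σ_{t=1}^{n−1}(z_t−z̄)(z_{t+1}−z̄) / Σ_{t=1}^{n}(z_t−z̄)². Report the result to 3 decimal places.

Mean z̄ = (63.4 + 60.0 + 66.5 + 57.3 + 56.0 + 62.9 + 61.3)/7 = 61.0571
Deviations from mean: 2.3429, -1.0571, 5.4429, -3.7571, -5.0571, 1.8429, 0.2429
Numerator Σ_{t=1}^{6}(z_t−z̄)(z_{t+1}−z̄) = -18.5518
Denominator Σ(z_t−z̄)² = 79.3771
r_1 = -18.5518 / 79.3771 = -0.234

-0.234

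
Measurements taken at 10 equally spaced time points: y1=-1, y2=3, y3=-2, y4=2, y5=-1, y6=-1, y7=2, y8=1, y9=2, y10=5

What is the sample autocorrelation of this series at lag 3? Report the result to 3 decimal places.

0.068

Mean ȳ = (-1 + 3 − 2 + 2 − 1 − 1 + 2 + 1 + 2 + 5)/10 = 1.0000
Numerator Σ_{t=1}^{7}(y_t−ȳ)(y_{t+3}−ȳ) = 3.0000
Denominator Σ(y_t−ȳ)² = 44.0000
r_3 = 3.0000 / 44.0000 = 0.068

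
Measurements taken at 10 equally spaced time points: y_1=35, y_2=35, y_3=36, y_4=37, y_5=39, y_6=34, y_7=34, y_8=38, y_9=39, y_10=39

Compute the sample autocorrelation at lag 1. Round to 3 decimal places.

Mean ȳ = (35 + 35 + 36 + 37 + 39 + 34 + 34 + 38 + 39 + 39)/10 = 36.6000
Numerator Σ_{t=1}^{9}(y_t−ȳ)(y_{t+1}−ȳ) = 10.2400
Denominator Σ(y_t−ȳ)² = 38.4000
r_1 = 10.2400 / 38.4000 = 0.267

0.267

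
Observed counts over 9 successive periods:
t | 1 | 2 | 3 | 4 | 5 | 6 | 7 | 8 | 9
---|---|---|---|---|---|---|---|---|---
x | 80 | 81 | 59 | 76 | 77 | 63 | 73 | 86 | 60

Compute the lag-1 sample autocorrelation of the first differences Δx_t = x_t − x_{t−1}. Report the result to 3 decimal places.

-0.394

First differences Δx: 1, -22, 17, 1, -14, 10, 13, -26
Mean of differences = -2.5000
Numerator Σ(Δx_t−Δx̄)(Δx_{t+1}−Δx̄) = -734.7500
Denominator Σ(Δx_t−Δx̄)² = 1866.0000
r_1(Δx) = -734.7500 / 1866.0000 = -0.394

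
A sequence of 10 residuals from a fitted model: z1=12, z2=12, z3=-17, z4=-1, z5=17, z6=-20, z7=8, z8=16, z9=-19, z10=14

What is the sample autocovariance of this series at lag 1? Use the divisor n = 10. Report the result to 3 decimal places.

Mean z̄ = (12 + 12 − 17 − 1 + 17 − 20 + 8 + 16 − 19 + 14)/10 = 2.2000
Σ_{t=1}^{9}(z_t−z̄)(z_{t+1}−z̄) = -998.0400
γ_1 = -998.0400 / 10 = -99.804

-99.804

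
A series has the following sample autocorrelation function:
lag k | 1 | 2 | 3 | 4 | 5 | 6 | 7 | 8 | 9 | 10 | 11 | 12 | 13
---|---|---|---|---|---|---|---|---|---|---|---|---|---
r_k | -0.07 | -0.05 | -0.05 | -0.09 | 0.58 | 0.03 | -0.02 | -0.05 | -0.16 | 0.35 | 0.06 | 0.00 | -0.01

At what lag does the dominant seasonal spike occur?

5

The largest autocorrelation is r_5 = 0.58, with a weaker echo at lag 10 (0.35); the remaining lags stay at or below 0.06.
The dominant spike at lag 5 indicates a seasonal period of 5.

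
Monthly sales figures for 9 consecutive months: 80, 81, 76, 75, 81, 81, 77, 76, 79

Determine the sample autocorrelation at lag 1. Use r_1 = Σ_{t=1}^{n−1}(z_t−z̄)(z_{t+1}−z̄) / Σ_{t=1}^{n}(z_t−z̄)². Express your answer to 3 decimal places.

0.049

Mean z̄ = (80 + 81 + 76 + 75 + 81 + 81 + 77 + 76 + 79)/9 = 78.4444
Numerator Σ_{t=1}^{8}(z_t−z̄)(z_{t+1}−z̄) = 2.3580
Denominator Σ(z_t−z̄)² = 48.2222
r_1 = 2.3580 / 48.2222 = 0.049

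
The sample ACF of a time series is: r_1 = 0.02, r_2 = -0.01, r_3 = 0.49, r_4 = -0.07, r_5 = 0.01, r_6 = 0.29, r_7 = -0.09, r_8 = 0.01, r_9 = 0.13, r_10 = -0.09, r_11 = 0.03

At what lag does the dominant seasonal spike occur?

3

The largest autocorrelation is r_3 = 0.49, with a weaker echo at lag 6 (0.29); the remaining lags stay at or below 0.13.
The dominant spike at lag 3 indicates a seasonal period of 3.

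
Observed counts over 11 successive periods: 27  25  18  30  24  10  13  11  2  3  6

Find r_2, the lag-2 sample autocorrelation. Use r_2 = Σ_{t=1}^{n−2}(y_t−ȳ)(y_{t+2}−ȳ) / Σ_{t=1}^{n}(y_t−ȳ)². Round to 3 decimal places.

0.331

Mean ȳ = (27 + 25 + 18 + 30 + 24 + 10 + 13 + 11 + 2 + 3 + 6)/11 = 15.3636
Numerator Σ_{t=1}^{9}(y_t−ȳ)(y_{t+2}−ȳ) = 329.6446
Denominator Σ(y_t−ȳ)² = 996.5455
r_2 = 329.6446 / 996.5455 = 0.331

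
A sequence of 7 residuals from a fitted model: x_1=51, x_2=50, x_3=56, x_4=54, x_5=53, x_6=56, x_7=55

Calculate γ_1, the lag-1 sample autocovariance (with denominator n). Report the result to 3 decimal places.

0.484

Mean x̄ = (51 + 50 + 56 + 54 + 53 + 56 + 55)/7 = 53.5714
Deviations: -2.5714, -3.5714, 2.4286, 0.4286, -0.5714, 2.4286, 1.4286
Σ_{t=1}^{6}(x_t−x̄)(x_{t+1}−x̄) = 3.3878
γ_1 = 3.3878 / 7 = 0.484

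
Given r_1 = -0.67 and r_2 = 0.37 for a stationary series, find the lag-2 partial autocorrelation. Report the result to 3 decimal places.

φ_{22} = (r_2 − r_1²) / (1 − r_1²)
r_1² = (-0.67)² = 0.4489
Numerator = 0.37 − 0.4489 = -0.0789; denominator = 1 − 0.4489 = 0.5511
φ_{22} = -0.0789 / 0.5511 = -0.143

-0.143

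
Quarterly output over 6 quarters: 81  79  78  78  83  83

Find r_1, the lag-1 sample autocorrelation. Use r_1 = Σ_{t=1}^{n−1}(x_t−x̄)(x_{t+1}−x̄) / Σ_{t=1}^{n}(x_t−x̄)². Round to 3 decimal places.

Mean x̄ = (81 + 79 + 78 + 78 + 83 + 83)/6 = 80.3333
Deviations from mean: 0.6667, -1.3333, -2.3333, -2.3333, 2.6667, 2.6667
Σ(x_t−x̄)(x_{t+1}−x̄) = (-0.8889) + (3.1111) + (5.4444) + (-6.2222) + (7.1111) = 8.5556
Denominator Σ(x_t−x̄)² = 27.3333
r_1 = 8.5556 / 27.3333 = 0.313

0.313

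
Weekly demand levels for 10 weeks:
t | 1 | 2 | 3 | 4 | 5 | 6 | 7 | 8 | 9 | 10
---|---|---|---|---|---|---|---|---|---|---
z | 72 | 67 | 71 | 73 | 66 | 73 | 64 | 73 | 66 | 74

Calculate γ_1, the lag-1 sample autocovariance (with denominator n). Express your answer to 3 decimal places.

Mean z̄ = (72 + 67 + 71 + 73 + 66 + 73 + 64 + 73 + 66 + 74)/10 = 69.9000
Σ_{t=1}^{9}(z_t−z̄)(z_{t+1}−z̄) = -94.7100
γ_1 = -94.7100 / 10 = -9.471

-9.471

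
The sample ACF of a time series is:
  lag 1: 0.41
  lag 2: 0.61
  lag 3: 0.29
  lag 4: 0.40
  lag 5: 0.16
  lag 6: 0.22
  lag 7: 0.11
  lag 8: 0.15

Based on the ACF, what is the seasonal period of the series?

The largest autocorrelation is r_2 = 0.61; the remaining lags stay at or below 0.41.
The dominant spike at lag 2 indicates a seasonal period of 2.

2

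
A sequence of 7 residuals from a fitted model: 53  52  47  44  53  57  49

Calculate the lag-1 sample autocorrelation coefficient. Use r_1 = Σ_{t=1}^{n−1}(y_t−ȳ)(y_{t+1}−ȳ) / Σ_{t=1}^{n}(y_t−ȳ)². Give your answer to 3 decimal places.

Mean ȳ = (53 + 52 + 47 + 44 + 53 + 57 + 49)/7 = 50.7143
Numerator Σ_{t=1}^{6}(y_t−ȳ)(y_{t+1}−ȳ) = 11.3469
Denominator Σ(y_t−ȳ)² = 113.4286
r_1 = 11.3469 / 113.4286 = 0.100

0.100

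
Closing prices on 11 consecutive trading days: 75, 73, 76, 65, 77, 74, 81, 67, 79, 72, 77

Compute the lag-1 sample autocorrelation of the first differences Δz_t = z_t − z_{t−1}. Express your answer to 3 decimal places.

-0.818

First differences Δz: -2, 3, -11, 12, -3, 7, -14, 12, -7, 5
Mean of differences = 0.2000
Numerator Σ(Δz_t−Δz̄)(Δz_{t+1}−Δz̄) = -612.8400
Denominator Σ(Δz_t−Δz̄)² = 749.6000
r_1(Δz) = -612.8400 / 749.6000 = -0.818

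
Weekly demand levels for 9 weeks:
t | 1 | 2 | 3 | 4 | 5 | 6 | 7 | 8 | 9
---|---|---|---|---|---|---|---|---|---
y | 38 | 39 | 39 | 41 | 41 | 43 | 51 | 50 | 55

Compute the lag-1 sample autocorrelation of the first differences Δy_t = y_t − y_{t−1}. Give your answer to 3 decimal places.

-0.396

First differences Δy: 1, 0, 2, 0, 2, 8, -1, 5
Mean of differences = 2.1250
Numerator Σ(Δy_t−Δȳ)(Δy_{t+1}−Δȳ) = -24.8906
Denominator Σ(Δy_t−Δȳ)² = 62.8750
r_1(Δy) = -24.8906 / 62.8750 = -0.396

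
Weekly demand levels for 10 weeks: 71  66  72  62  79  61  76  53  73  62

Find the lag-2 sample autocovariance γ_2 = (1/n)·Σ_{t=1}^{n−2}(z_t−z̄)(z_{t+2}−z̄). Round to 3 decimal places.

Mean z̄ = (71 + 66 + 72 + 62 + 79 + 61 + 76 + 53 + 73 + 62)/10 = 67.5000
Σ_{t=1}^{8}(z_t−z̄)(z_{t+2}−z̄) = 430.0000
γ_2 = 430.0000 / 10 = 43.000

43.000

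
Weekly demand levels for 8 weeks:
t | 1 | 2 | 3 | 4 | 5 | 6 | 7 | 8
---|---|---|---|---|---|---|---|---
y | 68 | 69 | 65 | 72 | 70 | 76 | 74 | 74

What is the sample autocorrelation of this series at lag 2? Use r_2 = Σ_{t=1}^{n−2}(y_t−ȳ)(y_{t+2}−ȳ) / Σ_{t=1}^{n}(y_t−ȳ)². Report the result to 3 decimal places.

Mean ȳ = (68 + 69 + 65 + 72 + 70 + 76 + 74 + 74)/8 = 71.0000
Numerator Σ_{t=1}^{6}(y_t−ȳ)(y_{t+2}−ȳ) = 39.0000
Denominator Σ(y_t−ȳ)² = 94.0000
r_2 = 39.0000 / 94.0000 = 0.415

0.415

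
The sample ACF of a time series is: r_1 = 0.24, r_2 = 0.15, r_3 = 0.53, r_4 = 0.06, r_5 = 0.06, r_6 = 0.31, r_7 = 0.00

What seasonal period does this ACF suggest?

3

The largest autocorrelation is r_3 = 0.53, with a weaker echo at lag 6 (0.31); the remaining lags stay at or below 0.24. The elevated value at lag 1 (0.24), dropping to 0.15 at lag 2, reflects decaying short-term dependence rather than seasonality.
The dominant spike at lag 3 indicates a seasonal period of 3.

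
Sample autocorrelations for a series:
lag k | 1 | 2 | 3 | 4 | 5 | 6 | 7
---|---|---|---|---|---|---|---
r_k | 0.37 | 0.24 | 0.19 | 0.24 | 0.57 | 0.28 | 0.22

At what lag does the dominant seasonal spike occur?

The largest autocorrelation is r_5 = 0.57; the remaining lags stay at or below 0.37. The elevated value at lag 1 (0.37), dropping to 0.24 at lag 2, reflects decaying short-term dependence rather than seasonality.
The dominant spike at lag 5 indicates a seasonal period of 5.

5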